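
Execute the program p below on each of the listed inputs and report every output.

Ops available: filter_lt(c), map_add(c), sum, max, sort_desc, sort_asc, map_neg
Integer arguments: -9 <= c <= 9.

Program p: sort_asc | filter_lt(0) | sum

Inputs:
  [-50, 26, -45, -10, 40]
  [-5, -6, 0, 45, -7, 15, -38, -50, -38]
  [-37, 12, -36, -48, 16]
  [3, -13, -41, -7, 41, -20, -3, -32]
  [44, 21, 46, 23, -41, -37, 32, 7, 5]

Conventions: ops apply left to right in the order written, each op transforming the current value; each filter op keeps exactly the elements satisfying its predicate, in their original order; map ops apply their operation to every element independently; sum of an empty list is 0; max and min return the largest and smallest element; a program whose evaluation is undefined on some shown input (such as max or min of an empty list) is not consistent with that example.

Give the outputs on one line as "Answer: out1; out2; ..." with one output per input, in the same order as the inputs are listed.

Execution, op by op:
  [-50, 26, -45, -10, 40] -> [-50, -45, -10, 26, 40] -> [-50, -45, -10] -> -105
  [-5, -6, 0, 45, -7, 15, -38, -50, -38] -> [-50, -38, -38, -7, -6, -5, 0, 15, 45] -> [-50, -38, -38, -7, -6, -5] -> -144
  [-37, 12, -36, -48, 16] -> [-48, -37, -36, 12, 16] -> [-48, -37, -36] -> -121
  [3, -13, -41, -7, 41, -20, -3, -32] -> [-41, -32, -20, -13, -7, -3, 3, 41] -> [-41, -32, -20, -13, -7, -3] -> -116
  [44, 21, 46, 23, -41, -37, 32, 7, 5] -> [-41, -37, 5, 7, 21, 23, 32, 44, 46] -> [-41, -37] -> -78

-105; -144; -121; -116; -78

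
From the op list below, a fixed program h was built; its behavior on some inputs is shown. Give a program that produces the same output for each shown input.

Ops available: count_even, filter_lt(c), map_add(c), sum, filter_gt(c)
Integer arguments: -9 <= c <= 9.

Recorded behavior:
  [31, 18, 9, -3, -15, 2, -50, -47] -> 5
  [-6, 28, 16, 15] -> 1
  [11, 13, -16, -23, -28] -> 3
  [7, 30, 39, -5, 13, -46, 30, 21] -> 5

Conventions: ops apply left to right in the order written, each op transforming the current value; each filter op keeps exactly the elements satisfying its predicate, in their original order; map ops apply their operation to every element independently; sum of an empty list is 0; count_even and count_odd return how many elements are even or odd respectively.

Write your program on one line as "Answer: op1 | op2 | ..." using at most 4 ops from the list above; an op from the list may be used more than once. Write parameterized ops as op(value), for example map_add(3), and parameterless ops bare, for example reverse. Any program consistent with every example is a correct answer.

map_add(8) | map_add(-1) | count_even

Check, running the answer program on each example:
  [31, 18, 9, -3, -15, 2, -50, -47] -> [39, 26, 17, 5, -7, 10, -42, -39] -> [38, 25, 16, 4, -8, 9, -43, -40] -> 5
  [-6, 28, 16, 15] -> [2, 36, 24, 23] -> [1, 35, 23, 22] -> 1
  [11, 13, -16, -23, -28] -> [19, 21, -8, -15, -20] -> [18, 20, -9, -16, -21] -> 3
  [7, 30, 39, -5, 13, -46, 30, 21] -> [15, 38, 47, 3, 21, -38, 38, 29] -> [14, 37, 46, 2, 20, -39, 37, 28] -> 5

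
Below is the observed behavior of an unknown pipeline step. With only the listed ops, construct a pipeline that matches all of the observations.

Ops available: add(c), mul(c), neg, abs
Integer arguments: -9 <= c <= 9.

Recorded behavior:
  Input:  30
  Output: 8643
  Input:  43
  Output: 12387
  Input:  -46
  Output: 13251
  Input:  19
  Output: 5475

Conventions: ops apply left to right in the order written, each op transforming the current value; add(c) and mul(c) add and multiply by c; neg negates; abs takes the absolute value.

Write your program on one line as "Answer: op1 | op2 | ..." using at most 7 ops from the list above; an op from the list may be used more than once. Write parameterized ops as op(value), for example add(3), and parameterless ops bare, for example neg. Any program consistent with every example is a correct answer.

mul(2) | mul(-9) | abs | mul(8) | mul(2) | add(3)

Check, running the answer program on each example:
  30 -> 60 -> -540 -> 540 -> 4320 -> 8640 -> 8643
  43 -> 86 -> -774 -> 774 -> 6192 -> 12384 -> 12387
  -46 -> -92 -> 828 -> 828 -> 6624 -> 13248 -> 13251
  19 -> 38 -> -342 -> 342 -> 2736 -> 5472 -> 5475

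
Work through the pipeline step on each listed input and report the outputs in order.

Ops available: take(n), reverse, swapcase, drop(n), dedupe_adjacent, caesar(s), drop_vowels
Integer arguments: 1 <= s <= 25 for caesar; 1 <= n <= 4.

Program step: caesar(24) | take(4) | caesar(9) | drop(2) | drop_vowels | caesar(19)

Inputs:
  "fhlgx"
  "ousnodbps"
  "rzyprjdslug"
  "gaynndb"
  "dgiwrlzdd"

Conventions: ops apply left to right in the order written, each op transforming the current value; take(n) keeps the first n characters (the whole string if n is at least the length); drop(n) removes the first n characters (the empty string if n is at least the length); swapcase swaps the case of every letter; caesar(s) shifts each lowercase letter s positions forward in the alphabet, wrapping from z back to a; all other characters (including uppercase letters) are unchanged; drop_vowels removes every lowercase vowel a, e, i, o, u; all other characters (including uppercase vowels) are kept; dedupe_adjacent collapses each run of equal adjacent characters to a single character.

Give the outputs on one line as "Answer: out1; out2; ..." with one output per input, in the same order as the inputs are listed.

Execution, op by op:
  "fhlgx" -> "dfjev" -> "dfje" -> "mosn" -> "sn" -> "sn" -> "lg"
  "ousnodbps" -> "msqlmbznq" -> "msql" -> "vbzu" -> "zu" -> "z" -> "s"
  "rzyprjdslug" -> "pxwnphbqjse" -> "pxwn" -> "ygfw" -> "fw" -> "fw" -> "yp"
  "gaynndb" -> "eywllbz" -> "eywl" -> "nhfu" -> "fu" -> "f" -> "y"
  "dgiwrlzdd" -> "begupjxbb" -> "begu" -> "knpd" -> "pd" -> "pd" -> "iw"

"lg"; "s"; "yp"; "y"; "iw"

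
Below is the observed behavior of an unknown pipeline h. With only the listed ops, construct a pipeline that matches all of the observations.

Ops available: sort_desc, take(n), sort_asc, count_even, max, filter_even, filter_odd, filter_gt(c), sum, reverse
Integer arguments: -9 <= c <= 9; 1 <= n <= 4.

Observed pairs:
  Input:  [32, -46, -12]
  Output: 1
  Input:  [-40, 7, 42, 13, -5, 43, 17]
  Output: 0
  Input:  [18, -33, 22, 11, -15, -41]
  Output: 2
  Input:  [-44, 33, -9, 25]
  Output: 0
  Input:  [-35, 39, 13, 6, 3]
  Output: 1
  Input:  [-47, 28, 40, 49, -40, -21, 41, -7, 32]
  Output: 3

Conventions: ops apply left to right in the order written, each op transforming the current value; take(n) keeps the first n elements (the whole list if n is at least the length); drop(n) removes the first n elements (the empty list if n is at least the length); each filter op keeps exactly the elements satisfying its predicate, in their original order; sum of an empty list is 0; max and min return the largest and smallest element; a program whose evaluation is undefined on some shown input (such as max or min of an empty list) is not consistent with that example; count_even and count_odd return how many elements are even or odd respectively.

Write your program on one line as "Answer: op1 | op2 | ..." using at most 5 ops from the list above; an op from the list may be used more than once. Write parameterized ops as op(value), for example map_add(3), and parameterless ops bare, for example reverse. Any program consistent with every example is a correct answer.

sort_desc | filter_gt(3) | reverse | take(3) | count_even

Check, running the answer program on each example:
  [32, -46, -12] -> [32, -12, -46] -> [32] -> [32] -> [32] -> 1
  [-40, 7, 42, 13, -5, 43, 17] -> [43, 42, 17, 13, 7, -5, -40] -> [43, 42, 17, 13, 7] -> [7, 13, 17, 42, 43] -> [7, 13, 17] -> 0
  [18, -33, 22, 11, -15, -41] -> [22, 18, 11, -15, -33, -41] -> [22, 18, 11] -> [11, 18, 22] -> [11, 18, 22] -> 2
  [-44, 33, -9, 25] -> [33, 25, -9, -44] -> [33, 25] -> [25, 33] -> [25, 33] -> 0
  [-35, 39, 13, 6, 3] -> [39, 13, 6, 3, -35] -> [39, 13, 6] -> [6, 13, 39] -> [6, 13, 39] -> 1
  [-47, 28, 40, 49, -40, -21, 41, -7, 32] -> [49, 41, 40, 32, 28, -7, -21, -40, -47] -> [49, 41, 40, 32, 28] -> [28, 32, 40, 41, 49] -> [28, 32, 40] -> 3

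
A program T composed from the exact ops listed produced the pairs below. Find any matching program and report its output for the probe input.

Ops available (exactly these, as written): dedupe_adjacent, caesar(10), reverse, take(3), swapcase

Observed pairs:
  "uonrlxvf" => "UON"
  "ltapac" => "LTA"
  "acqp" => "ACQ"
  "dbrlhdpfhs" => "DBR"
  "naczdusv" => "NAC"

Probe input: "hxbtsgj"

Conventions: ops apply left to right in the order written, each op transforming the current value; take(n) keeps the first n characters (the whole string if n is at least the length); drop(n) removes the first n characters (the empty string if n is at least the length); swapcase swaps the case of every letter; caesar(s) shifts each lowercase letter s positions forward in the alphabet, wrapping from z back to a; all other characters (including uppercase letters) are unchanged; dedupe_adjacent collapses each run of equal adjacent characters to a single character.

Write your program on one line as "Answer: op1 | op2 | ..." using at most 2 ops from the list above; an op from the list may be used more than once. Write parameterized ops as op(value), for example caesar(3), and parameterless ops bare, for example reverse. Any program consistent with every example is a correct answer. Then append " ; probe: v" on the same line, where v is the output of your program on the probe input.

take(3) | swapcase ; probe: "HXB"

Check, running the answer program on each example:
  "uonrlxvf" -> "uon" -> "UON"
  "ltapac" -> "lta" -> "LTA"
  "acqp" -> "acq" -> "ACQ"
  "dbrlhdpfhs" -> "dbr" -> "DBR"
  "naczdusv" -> "nac" -> "NAC"
  probe: "hxbtsgj" -> "hxb" -> "HXB"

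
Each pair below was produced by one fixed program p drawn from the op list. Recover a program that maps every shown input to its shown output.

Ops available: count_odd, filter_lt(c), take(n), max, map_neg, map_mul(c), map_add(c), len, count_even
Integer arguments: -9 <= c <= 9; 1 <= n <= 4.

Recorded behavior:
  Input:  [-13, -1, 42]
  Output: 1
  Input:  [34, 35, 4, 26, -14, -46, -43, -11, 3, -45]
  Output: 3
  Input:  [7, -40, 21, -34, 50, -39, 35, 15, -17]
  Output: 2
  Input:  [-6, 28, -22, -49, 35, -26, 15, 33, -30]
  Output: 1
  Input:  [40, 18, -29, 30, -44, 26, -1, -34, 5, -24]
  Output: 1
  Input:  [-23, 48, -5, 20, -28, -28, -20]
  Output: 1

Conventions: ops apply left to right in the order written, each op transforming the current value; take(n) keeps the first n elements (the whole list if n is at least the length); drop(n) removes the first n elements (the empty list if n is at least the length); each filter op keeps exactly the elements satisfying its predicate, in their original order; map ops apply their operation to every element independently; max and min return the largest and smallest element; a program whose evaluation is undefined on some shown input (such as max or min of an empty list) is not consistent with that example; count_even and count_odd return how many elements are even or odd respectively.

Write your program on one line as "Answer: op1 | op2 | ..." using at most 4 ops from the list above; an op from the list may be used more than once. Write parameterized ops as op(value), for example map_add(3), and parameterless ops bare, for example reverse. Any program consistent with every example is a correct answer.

filter_lt(-6) | map_add(-1) | count_even

Check, running the answer program on each example:
  [-13, -1, 42] -> [-13] -> [-14] -> 1
  [34, 35, 4, 26, -14, -46, -43, -11, 3, -45] -> [-14, -46, -43, -11, -45] -> [-15, -47, -44, -12, -46] -> 3
  [7, -40, 21, -34, 50, -39, 35, 15, -17] -> [-40, -34, -39, -17] -> [-41, -35, -40, -18] -> 2
  [-6, 28, -22, -49, 35, -26, 15, 33, -30] -> [-22, -49, -26, -30] -> [-23, -50, -27, -31] -> 1
  [40, 18, -29, 30, -44, 26, -1, -34, 5, -24] -> [-29, -44, -34, -24] -> [-30, -45, -35, -25] -> 1
  [-23, 48, -5, 20, -28, -28, -20] -> [-23, -28, -28, -20] -> [-24, -29, -29, -21] -> 1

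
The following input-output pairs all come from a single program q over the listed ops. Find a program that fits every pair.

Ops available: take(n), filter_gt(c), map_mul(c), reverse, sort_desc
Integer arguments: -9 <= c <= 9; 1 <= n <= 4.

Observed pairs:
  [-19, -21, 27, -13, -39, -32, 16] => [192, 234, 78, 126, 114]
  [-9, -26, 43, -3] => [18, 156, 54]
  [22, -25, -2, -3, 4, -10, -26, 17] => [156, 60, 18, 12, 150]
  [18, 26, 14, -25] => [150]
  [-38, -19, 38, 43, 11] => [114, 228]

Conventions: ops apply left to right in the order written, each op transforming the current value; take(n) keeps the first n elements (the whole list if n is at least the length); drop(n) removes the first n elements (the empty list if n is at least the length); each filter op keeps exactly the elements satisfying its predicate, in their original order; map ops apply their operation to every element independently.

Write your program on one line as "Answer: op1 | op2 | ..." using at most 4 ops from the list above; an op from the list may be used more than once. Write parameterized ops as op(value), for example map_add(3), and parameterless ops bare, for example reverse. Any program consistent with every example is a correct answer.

map_mul(2) | map_mul(-3) | filter_gt(3) | reverse

Check, running the answer program on each example:
  [-19, -21, 27, -13, -39, -32, 16] -> [-38, -42, 54, -26, -78, -64, 32] -> [114, 126, -162, 78, 234, 192, -96] -> [114, 126, 78, 234, 192] -> [192, 234, 78, 126, 114]
  [-9, -26, 43, -3] -> [-18, -52, 86, -6] -> [54, 156, -258, 18] -> [54, 156, 18] -> [18, 156, 54]
  [22, -25, -2, -3, 4, -10, -26, 17] -> [44, -50, -4, -6, 8, -20, -52, 34] -> [-132, 150, 12, 18, -24, 60, 156, -102] -> [150, 12, 18, 60, 156] -> [156, 60, 18, 12, 150]
  [18, 26, 14, -25] -> [36, 52, 28, -50] -> [-108, -156, -84, 150] -> [150] -> [150]
  [-38, -19, 38, 43, 11] -> [-76, -38, 76, 86, 22] -> [228, 114, -228, -258, -66] -> [228, 114] -> [114, 228]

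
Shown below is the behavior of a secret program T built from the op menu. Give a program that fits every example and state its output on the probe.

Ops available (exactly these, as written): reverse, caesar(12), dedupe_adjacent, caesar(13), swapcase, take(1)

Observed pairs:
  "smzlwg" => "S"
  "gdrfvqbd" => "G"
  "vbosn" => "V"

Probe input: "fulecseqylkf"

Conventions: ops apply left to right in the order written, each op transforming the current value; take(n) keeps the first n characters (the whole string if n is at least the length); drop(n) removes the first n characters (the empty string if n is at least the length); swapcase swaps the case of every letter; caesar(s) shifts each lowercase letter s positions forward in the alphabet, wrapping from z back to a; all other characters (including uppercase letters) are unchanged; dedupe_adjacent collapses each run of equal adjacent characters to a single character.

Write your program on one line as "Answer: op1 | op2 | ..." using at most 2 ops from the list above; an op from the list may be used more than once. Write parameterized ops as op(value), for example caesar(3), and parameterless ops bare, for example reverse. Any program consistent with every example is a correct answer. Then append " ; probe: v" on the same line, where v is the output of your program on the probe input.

take(1) | swapcase ; probe: "F"

Check, running the answer program on each example:
  "smzlwg" -> "s" -> "S"
  "gdrfvqbd" -> "g" -> "G"
  "vbosn" -> "v" -> "V"
  probe: "fulecseqylkf" -> "f" -> "F"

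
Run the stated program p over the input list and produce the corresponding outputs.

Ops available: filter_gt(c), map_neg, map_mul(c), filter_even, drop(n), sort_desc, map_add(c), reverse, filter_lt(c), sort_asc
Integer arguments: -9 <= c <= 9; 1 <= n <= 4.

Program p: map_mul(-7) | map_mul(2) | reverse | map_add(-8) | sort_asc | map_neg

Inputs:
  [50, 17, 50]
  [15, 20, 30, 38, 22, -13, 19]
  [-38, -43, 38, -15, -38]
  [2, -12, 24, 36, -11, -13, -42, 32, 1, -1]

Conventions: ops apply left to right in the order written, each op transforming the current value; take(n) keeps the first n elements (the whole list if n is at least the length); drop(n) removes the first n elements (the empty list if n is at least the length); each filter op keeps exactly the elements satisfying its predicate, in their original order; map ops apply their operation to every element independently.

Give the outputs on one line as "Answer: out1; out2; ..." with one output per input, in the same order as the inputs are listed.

[708, 708, 246]; [540, 428, 316, 288, 274, 218, -174]; [540, -202, -524, -524, -594]; [512, 456, 344, 36, 22, -6, -146, -160, -174, -580]

Execution, op by op:
  [50, 17, 50] -> [-350, -119, -350] -> [-700, -238, -700] -> [-700, -238, -700] -> [-708, -246, -708] -> [-708, -708, -246] -> [708, 708, 246]
  [15, 20, 30, 38, 22, -13, 19] -> [-105, -140, -210, -266, -154, 91, -133] -> [-210, -280, -420, -532, -308, 182, -266] -> [-266, 182, -308, -532, -420, -280, -210] -> [-274, 174, -316, -540, -428, -288, -218] -> [-540, -428, -316, -288, -274, -218, 174] -> [540, 428, 316, 288, 274, 218, -174]
  [-38, -43, 38, -15, -38] -> [266, 301, -266, 105, 266] -> [532, 602, -532, 210, 532] -> [532, 210, -532, 602, 532] -> [524, 202, -540, 594, 524] -> [-540, 202, 524, 524, 594] -> [540, -202, -524, -524, -594]
  [2, -12, 24, 36, -11, -13, -42, 32, 1, -1] -> [-14, 84, -168, -252, 77, 91, 294, -224, -7, 7] -> [-28, 168, -336, -504, 154, 182, 588, -448, -14, 14] -> [14, -14, -448, 588, 182, 154, -504, -336, 168, -28] -> [6, -22, -456, 580, 174, 146, -512, -344, 160, -36] -> [-512, -456, -344, -36, -22, 6, 146, 160, 174, 580] -> [512, 456, 344, 36, 22, -6, -146, -160, -174, -580]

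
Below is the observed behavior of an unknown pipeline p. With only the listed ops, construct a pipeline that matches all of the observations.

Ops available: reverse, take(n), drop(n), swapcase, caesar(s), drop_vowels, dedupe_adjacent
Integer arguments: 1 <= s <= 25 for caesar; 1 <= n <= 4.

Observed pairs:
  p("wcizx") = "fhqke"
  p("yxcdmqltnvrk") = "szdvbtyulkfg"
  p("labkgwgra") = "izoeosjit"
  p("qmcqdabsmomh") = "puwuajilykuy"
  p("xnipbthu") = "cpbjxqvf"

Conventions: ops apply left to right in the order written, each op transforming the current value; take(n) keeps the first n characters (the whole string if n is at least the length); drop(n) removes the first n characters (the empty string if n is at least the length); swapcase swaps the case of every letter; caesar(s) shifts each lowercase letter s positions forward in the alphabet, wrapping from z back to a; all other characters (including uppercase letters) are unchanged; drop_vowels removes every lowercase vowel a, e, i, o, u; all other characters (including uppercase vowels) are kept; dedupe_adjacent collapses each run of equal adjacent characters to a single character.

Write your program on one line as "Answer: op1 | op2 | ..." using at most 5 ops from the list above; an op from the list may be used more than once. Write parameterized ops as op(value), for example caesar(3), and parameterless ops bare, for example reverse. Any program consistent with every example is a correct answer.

swapcase | reverse | swapcase | caesar(8)

Check, running the answer program on each example:
  "wcizx" -> "WCIZX" -> "XZICW" -> "xzicw" -> "fhqke"
  "yxcdmqltnvrk" -> "YXCDMQLTNVRK" -> "KRVNTLQMDCXY" -> "krvntlqmdcxy" -> "szdvbtyulkfg"
  "labkgwgra" -> "LABKGWGRA" -> "ARGWGKBAL" -> "argwgkbal" -> "izoeosjit"
  "qmcqdabsmomh" -> "QMCQDABSMOMH" -> "HMOMSBADQCMQ" -> "hmomsbadqcmq" -> "puwuajilykuy"
  "xnipbthu" -> "XNIPBTHU" -> "UHTBPINX" -> "uhtbpinx" -> "cpbjxqvf"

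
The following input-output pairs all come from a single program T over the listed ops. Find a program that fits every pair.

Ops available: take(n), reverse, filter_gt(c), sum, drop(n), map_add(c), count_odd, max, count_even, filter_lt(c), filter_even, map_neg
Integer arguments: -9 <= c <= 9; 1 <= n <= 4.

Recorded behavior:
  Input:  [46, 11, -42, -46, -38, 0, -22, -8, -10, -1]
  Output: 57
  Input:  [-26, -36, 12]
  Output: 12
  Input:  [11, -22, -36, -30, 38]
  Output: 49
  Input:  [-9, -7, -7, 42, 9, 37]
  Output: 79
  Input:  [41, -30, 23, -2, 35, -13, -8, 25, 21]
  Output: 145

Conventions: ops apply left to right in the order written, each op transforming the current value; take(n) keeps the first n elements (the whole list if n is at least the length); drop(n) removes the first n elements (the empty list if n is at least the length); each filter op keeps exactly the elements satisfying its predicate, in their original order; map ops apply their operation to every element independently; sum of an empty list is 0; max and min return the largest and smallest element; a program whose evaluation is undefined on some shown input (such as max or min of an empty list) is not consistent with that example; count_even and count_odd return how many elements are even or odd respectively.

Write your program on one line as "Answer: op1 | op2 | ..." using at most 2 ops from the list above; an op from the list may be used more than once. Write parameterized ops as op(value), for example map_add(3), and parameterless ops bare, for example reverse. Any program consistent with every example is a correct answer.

filter_gt(9) | sum

Check, running the answer program on each example:
  [46, 11, -42, -46, -38, 0, -22, -8, -10, -1] -> [46, 11] -> 57
  [-26, -36, 12] -> [12] -> 12
  [11, -22, -36, -30, 38] -> [11, 38] -> 49
  [-9, -7, -7, 42, 9, 37] -> [42, 37] -> 79
  [41, -30, 23, -2, 35, -13, -8, 25, 21] -> [41, 23, 35, 25, 21] -> 145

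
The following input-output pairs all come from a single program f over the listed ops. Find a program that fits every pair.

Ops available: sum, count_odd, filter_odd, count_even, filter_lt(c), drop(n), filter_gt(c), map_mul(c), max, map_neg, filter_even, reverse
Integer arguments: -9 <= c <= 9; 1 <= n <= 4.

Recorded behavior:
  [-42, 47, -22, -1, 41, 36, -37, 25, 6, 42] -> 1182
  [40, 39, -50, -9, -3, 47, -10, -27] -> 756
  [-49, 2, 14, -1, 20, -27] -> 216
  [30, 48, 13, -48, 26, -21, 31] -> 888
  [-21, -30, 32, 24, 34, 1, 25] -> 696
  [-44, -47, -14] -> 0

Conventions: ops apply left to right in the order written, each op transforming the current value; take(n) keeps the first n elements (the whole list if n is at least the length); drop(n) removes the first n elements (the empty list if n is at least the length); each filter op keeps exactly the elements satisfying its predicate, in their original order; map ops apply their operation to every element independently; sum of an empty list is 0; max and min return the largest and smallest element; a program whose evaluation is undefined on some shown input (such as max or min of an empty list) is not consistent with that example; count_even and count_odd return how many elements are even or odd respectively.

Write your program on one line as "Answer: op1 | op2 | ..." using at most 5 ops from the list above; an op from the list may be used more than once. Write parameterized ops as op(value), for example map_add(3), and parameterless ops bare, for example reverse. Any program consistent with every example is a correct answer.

filter_gt(-5) | map_mul(-6) | filter_lt(2) | map_neg | sum

Check, running the answer program on each example:
  [-42, 47, -22, -1, 41, 36, -37, 25, 6, 42] -> [47, -1, 41, 36, 25, 6, 42] -> [-282, 6, -246, -216, -150, -36, -252] -> [-282, -246, -216, -150, -36, -252] -> [282, 246, 216, 150, 36, 252] -> 1182
  [40, 39, -50, -9, -3, 47, -10, -27] -> [40, 39, -3, 47] -> [-240, -234, 18, -282] -> [-240, -234, -282] -> [240, 234, 282] -> 756
  [-49, 2, 14, -1, 20, -27] -> [2, 14, -1, 20] -> [-12, -84, 6, -120] -> [-12, -84, -120] -> [12, 84, 120] -> 216
  [30, 48, 13, -48, 26, -21, 31] -> [30, 48, 13, 26, 31] -> [-180, -288, -78, -156, -186] -> [-180, -288, -78, -156, -186] -> [180, 288, 78, 156, 186] -> 888
  [-21, -30, 32, 24, 34, 1, 25] -> [32, 24, 34, 1, 25] -> [-192, -144, -204, -6, -150] -> [-192, -144, -204, -6, -150] -> [192, 144, 204, 6, 150] -> 696
  [-44, -47, -14] -> [] -> [] -> [] -> [] -> 0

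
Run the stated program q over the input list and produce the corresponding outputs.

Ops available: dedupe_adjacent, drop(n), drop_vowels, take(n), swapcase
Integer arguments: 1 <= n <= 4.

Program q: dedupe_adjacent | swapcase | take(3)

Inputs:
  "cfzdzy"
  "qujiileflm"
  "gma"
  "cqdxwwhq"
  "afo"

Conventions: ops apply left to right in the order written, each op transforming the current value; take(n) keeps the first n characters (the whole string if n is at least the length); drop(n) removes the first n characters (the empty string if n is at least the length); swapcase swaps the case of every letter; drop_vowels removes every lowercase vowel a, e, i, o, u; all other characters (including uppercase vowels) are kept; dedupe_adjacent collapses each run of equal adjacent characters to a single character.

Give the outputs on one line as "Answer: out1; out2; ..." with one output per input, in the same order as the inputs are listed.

"CFZ"; "QUJ"; "GMA"; "CQD"; "AFO"

Execution, op by op:
  "cfzdzy" -> "cfzdzy" -> "CFZDZY" -> "CFZ"
  "qujiileflm" -> "qujileflm" -> "QUJILEFLM" -> "QUJ"
  "gma" -> "gma" -> "GMA" -> "GMA"
  "cqdxwwhq" -> "cqdxwhq" -> "CQDXWHQ" -> "CQD"
  "afo" -> "afo" -> "AFO" -> "AFO"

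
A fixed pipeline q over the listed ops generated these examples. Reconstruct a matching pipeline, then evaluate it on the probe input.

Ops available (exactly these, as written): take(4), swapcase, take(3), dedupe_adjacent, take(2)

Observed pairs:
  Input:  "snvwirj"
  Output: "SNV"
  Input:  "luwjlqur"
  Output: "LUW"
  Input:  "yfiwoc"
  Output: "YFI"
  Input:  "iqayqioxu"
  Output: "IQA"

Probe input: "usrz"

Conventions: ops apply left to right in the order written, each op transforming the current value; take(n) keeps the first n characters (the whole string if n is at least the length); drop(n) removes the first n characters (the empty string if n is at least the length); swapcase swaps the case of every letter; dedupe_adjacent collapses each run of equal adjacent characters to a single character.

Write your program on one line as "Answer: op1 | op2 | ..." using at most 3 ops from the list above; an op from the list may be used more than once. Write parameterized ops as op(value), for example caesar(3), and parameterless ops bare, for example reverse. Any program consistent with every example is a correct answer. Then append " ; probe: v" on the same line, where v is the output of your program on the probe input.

swapcase | take(4) | take(3) ; probe: "USR"

Check, running the answer program on each example:
  "snvwirj" -> "SNVWIRJ" -> "SNVW" -> "SNV"
  "luwjlqur" -> "LUWJLQUR" -> "LUWJ" -> "LUW"
  "yfiwoc" -> "YFIWOC" -> "YFIW" -> "YFI"
  "iqayqioxu" -> "IQAYQIOXU" -> "IQAY" -> "IQA"
  probe: "usrz" -> "USRZ" -> "USRZ" -> "USR"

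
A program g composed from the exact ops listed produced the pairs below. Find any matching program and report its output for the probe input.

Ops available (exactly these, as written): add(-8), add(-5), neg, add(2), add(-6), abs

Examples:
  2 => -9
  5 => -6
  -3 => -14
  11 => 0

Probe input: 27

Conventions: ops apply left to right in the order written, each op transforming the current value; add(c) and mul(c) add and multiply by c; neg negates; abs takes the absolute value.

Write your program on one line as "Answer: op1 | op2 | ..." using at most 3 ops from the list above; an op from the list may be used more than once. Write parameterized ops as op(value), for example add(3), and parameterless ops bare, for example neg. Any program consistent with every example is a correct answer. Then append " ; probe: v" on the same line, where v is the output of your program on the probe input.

add(-5) | add(-6) ; probe: 16

Check, running the answer program on each example:
  2 -> -3 -> -9
  5 -> 0 -> -6
  -3 -> -8 -> -14
  11 -> 6 -> 0
  probe: 27 -> 22 -> 16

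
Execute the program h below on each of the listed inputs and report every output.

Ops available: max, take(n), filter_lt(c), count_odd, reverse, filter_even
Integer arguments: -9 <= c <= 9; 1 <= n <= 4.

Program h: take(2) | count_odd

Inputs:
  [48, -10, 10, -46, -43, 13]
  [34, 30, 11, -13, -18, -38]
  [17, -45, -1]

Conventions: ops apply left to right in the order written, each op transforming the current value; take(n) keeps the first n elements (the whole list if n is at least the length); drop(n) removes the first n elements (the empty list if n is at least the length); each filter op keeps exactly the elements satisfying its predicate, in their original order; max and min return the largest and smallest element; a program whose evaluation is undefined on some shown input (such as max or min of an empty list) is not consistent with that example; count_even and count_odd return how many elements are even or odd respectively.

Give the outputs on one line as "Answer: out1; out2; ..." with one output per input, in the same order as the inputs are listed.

Execution, op by op:
  [48, -10, 10, -46, -43, 13] -> [48, -10] -> 0
  [34, 30, 11, -13, -18, -38] -> [34, 30] -> 0
  [17, -45, -1] -> [17, -45] -> 2

0; 0; 2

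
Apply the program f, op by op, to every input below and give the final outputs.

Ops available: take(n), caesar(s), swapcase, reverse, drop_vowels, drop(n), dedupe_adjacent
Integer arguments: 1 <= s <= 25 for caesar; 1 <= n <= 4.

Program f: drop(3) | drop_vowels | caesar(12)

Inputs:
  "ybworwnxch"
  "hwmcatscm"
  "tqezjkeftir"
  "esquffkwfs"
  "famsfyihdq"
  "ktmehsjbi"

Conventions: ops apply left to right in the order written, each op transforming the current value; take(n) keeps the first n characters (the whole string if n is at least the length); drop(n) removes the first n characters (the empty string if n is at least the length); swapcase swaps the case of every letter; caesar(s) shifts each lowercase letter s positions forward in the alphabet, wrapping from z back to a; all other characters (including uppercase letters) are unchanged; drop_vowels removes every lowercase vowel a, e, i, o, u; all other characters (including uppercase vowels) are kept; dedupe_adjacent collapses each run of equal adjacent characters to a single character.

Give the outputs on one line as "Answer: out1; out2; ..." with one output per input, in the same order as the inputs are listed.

"dizjot"; "ofeoy"; "lvwrfd"; "rrwire"; "erktpc"; "tevn"

Execution, op by op:
  "ybworwnxch" -> "orwnxch" -> "rwnxch" -> "dizjot"
  "hwmcatscm" -> "catscm" -> "ctscm" -> "ofeoy"
  "tqezjkeftir" -> "zjkeftir" -> "zjkftr" -> "lvwrfd"
  "esquffkwfs" -> "uffkwfs" -> "ffkwfs" -> "rrwire"
  "famsfyihdq" -> "sfyihdq" -> "sfyhdq" -> "erktpc"
  "ktmehsjbi" -> "ehsjbi" -> "hsjb" -> "tevn"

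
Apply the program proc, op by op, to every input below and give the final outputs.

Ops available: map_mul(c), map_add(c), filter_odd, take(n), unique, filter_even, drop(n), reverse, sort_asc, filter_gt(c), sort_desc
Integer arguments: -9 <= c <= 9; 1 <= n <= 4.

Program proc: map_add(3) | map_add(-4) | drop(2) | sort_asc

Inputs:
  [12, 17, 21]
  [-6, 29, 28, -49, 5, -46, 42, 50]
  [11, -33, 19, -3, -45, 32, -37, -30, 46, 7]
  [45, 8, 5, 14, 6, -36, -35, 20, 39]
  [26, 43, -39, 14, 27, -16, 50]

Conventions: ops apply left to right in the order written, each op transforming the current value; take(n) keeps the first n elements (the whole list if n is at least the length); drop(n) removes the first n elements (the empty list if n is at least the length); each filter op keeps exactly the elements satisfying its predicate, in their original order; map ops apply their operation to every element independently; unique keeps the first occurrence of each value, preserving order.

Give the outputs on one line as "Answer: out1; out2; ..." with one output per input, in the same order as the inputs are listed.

[20]; [-50, -47, 4, 27, 41, 49]; [-46, -38, -31, -4, 6, 18, 31, 45]; [-37, -36, 4, 5, 13, 19, 38]; [-40, -17, 13, 26, 49]

Execution, op by op:
  [12, 17, 21] -> [15, 20, 24] -> [11, 16, 20] -> [20] -> [20]
  [-6, 29, 28, -49, 5, -46, 42, 50] -> [-3, 32, 31, -46, 8, -43, 45, 53] -> [-7, 28, 27, -50, 4, -47, 41, 49] -> [27, -50, 4, -47, 41, 49] -> [-50, -47, 4, 27, 41, 49]
  [11, -33, 19, -3, -45, 32, -37, -30, 46, 7] -> [14, -30, 22, 0, -42, 35, -34, -27, 49, 10] -> [10, -34, 18, -4, -46, 31, -38, -31, 45, 6] -> [18, -4, -46, 31, -38, -31, 45, 6] -> [-46, -38, -31, -4, 6, 18, 31, 45]
  [45, 8, 5, 14, 6, -36, -35, 20, 39] -> [48, 11, 8, 17, 9, -33, -32, 23, 42] -> [44, 7, 4, 13, 5, -37, -36, 19, 38] -> [4, 13, 5, -37, -36, 19, 38] -> [-37, -36, 4, 5, 13, 19, 38]
  [26, 43, -39, 14, 27, -16, 50] -> [29, 46, -36, 17, 30, -13, 53] -> [25, 42, -40, 13, 26, -17, 49] -> [-40, 13, 26, -17, 49] -> [-40, -17, 13, 26, 49]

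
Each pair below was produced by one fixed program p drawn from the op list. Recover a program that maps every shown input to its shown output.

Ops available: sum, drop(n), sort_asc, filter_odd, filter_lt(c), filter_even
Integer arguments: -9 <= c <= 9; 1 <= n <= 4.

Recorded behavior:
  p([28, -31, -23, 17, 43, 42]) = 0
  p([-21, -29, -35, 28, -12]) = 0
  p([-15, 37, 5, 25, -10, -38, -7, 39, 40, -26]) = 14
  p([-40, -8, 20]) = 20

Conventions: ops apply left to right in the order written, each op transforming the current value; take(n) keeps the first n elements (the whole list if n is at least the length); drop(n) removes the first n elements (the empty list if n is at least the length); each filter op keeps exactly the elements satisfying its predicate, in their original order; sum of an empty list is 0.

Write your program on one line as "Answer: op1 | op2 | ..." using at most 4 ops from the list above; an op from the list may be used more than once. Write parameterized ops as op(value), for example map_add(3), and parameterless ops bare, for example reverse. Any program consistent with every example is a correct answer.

filter_even | drop(2) | sum

Check, running the answer program on each example:
  [28, -31, -23, 17, 43, 42] -> [28, 42] -> [] -> 0
  [-21, -29, -35, 28, -12] -> [28, -12] -> [] -> 0
  [-15, 37, 5, 25, -10, -38, -7, 39, 40, -26] -> [-10, -38, 40, -26] -> [40, -26] -> 14
  [-40, -8, 20] -> [-40, -8, 20] -> [20] -> 20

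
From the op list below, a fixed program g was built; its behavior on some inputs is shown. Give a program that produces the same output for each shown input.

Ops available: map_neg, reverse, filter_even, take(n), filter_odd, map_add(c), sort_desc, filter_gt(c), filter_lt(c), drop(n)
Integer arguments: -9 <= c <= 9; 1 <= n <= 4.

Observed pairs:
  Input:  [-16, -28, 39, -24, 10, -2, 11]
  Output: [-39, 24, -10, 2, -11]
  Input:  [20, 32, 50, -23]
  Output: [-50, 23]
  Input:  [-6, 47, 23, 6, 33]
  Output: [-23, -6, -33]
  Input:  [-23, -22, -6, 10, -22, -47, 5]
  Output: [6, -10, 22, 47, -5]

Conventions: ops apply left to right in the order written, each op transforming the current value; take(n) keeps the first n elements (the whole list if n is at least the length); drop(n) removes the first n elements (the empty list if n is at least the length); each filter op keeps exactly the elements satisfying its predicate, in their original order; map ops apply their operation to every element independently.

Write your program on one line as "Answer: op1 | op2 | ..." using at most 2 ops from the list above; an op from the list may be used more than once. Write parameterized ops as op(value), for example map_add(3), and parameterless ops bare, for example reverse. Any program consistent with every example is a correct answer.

drop(2) | map_neg

Check, running the answer program on each example:
  [-16, -28, 39, -24, 10, -2, 11] -> [39, -24, 10, -2, 11] -> [-39, 24, -10, 2, -11]
  [20, 32, 50, -23] -> [50, -23] -> [-50, 23]
  [-6, 47, 23, 6, 33] -> [23, 6, 33] -> [-23, -6, -33]
  [-23, -22, -6, 10, -22, -47, 5] -> [-6, 10, -22, -47, 5] -> [6, -10, 22, 47, -5]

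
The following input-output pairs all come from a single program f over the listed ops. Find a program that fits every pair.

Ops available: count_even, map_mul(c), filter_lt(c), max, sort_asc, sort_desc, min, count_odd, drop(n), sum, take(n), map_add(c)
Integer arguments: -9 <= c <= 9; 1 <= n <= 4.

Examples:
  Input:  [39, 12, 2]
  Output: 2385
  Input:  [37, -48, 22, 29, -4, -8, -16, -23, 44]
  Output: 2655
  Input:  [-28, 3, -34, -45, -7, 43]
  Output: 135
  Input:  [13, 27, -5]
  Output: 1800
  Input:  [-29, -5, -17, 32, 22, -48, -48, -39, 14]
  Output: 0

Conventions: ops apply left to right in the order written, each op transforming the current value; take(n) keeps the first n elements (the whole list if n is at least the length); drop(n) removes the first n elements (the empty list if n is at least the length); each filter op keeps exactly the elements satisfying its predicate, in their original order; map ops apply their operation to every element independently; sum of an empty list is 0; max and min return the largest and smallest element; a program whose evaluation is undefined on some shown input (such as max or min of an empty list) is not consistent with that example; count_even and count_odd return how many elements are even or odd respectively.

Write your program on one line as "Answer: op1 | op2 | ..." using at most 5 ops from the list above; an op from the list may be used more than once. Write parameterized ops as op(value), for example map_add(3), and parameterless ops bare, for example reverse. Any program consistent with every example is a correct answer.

map_mul(-5) | take(3) | filter_lt(5) | map_mul(-9) | sum

Check, running the answer program on each example:
  [39, 12, 2] -> [-195, -60, -10] -> [-195, -60, -10] -> [-195, -60, -10] -> [1755, 540, 90] -> 2385
  [37, -48, 22, 29, -4, -8, -16, -23, 44] -> [-185, 240, -110, -145, 20, 40, 80, 115, -220] -> [-185, 240, -110] -> [-185, -110] -> [1665, 990] -> 2655
  [-28, 3, -34, -45, -7, 43] -> [140, -15, 170, 225, 35, -215] -> [140, -15, 170] -> [-15] -> [135] -> 135
  [13, 27, -5] -> [-65, -135, 25] -> [-65, -135, 25] -> [-65, -135] -> [585, 1215] -> 1800
  [-29, -5, -17, 32, 22, -48, -48, -39, 14] -> [145, 25, 85, -160, -110, 240, 240, 195, -70] -> [145, 25, 85] -> [] -> [] -> 0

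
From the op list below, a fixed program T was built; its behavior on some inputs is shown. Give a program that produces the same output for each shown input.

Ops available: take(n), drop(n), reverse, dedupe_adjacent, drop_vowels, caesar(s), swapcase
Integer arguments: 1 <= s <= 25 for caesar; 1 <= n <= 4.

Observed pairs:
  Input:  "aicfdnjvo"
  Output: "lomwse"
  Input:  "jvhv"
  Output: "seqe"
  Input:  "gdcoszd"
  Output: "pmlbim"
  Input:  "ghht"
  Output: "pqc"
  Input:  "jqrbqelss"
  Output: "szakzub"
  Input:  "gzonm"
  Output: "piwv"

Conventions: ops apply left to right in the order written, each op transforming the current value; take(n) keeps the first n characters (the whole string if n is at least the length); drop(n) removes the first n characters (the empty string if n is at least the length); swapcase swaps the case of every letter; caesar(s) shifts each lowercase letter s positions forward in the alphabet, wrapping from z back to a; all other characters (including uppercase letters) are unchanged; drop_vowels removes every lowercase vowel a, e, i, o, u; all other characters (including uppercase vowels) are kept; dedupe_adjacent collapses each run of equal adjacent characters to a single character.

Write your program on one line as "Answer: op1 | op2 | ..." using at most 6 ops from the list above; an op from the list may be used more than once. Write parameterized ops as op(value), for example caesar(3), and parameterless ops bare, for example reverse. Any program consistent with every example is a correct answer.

drop_vowels | caesar(9) | reverse | dedupe_adjacent | reverse

Check, running the answer program on each example:
  "aicfdnjvo" -> "cfdnjv" -> "lomwse" -> "eswmol" -> "eswmol" -> "lomwse"
  "jvhv" -> "jvhv" -> "seqe" -> "eqes" -> "eqes" -> "seqe"
  "gdcoszd" -> "gdcszd" -> "pmlbim" -> "miblmp" -> "miblmp" -> "pmlbim"
  "ghht" -> "ghht" -> "pqqc" -> "cqqp" -> "cqp" -> "pqc"
  "jqrbqelss" -> "jqrbqlss" -> "szakzubb" -> "bbuzkazs" -> "buzkazs" -> "szakzub"
  "gzonm" -> "gznm" -> "piwv" -> "vwip" -> "vwip" -> "piwv"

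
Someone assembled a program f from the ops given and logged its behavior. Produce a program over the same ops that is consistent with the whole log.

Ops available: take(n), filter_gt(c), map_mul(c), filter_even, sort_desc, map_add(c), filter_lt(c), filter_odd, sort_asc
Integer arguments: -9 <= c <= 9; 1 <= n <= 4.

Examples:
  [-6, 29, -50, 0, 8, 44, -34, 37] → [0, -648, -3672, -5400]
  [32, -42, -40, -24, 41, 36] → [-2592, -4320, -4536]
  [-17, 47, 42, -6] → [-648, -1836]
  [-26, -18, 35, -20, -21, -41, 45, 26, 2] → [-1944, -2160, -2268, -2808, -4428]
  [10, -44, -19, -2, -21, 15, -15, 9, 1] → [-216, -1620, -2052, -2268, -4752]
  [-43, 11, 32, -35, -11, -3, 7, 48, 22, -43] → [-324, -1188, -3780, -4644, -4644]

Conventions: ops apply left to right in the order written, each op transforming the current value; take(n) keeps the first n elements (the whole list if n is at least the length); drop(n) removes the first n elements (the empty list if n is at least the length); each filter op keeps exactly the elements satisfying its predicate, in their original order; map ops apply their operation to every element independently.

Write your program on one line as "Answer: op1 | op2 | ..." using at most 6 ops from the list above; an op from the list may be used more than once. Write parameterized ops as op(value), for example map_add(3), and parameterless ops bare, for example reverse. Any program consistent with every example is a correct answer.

sort_asc | sort_desc | map_mul(-6) | filter_gt(-5) | map_mul(3) | map_mul(-6)

Check, running the answer program on each example:
  [-6, 29, -50, 0, 8, 44, -34, 37] -> [-50, -34, -6, 0, 8, 29, 37, 44] -> [44, 37, 29, 8, 0, -6, -34, -50] -> [-264, -222, -174, -48, 0, 36, 204, 300] -> [0, 36, 204, 300] -> [0, 108, 612, 900] -> [0, -648, -3672, -5400]
  [32, -42, -40, -24, 41, 36] -> [-42, -40, -24, 32, 36, 41] -> [41, 36, 32, -24, -40, -42] -> [-246, -216, -192, 144, 240, 252] -> [144, 240, 252] -> [432, 720, 756] -> [-2592, -4320, -4536]
  [-17, 47, 42, -6] -> [-17, -6, 42, 47] -> [47, 42, -6, -17] -> [-282, -252, 36, 102] -> [36, 102] -> [108, 306] -> [-648, -1836]
  [-26, -18, 35, -20, -21, -41, 45, 26, 2] -> [-41, -26, -21, -20, -18, 2, 26, 35, 45] -> [45, 35, 26, 2, -18, -20, -21, -26, -41] -> [-270, -210, -156, -12, 108, 120, 126, 156, 246] -> [108, 120, 126, 156, 246] -> [324, 360, 378, 468, 738] -> [-1944, -2160, -2268, -2808, -4428]
  [10, -44, -19, -2, -21, 15, -15, 9, 1] -> [-44, -21, -19, -15, -2, 1, 9, 10, 15] -> [15, 10, 9, 1, -2, -15, -19, -21, -44] -> [-90, -60, -54, -6, 12, 90, 114, 126, 264] -> [12, 90, 114, 126, 264] -> [36, 270, 342, 378, 792] -> [-216, -1620, -2052, -2268, -4752]
  [-43, 11, 32, -35, -11, -3, 7, 48, 22, -43] -> [-43, -43, -35, -11, -3, 7, 11, 22, 32, 48] -> [48, 32, 22, 11, 7, -3, -11, -35, -43, -43] -> [-288, -192, -132, -66, -42, 18, 66, 210, 258, 258] -> [18, 66, 210, 258, 258] -> [54, 198, 630, 774, 774] -> [-324, -1188, -3780, -4644, -4644]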